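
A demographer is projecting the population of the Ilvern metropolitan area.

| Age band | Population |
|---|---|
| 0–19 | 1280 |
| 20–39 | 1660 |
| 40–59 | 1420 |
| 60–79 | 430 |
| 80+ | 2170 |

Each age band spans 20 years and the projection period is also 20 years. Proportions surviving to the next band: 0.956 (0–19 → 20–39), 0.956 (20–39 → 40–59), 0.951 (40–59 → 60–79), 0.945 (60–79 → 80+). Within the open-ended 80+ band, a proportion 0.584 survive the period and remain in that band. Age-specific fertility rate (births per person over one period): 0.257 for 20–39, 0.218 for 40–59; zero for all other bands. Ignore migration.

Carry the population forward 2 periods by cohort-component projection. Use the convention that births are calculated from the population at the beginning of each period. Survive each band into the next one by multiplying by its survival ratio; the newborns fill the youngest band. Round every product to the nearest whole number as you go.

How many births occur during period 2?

Period 1:
Births: 1660 × 0.257 = 427  |  1420 × 0.218 = 310 → 737
20–39: 1280 × 0.956 = 1224
40–59: 1660 × 0.956 = 1587
60–79: 1420 × 0.951 = 1350
80+: 430 × 0.945 + 2170 × 0.584 = 406 + 1267 = 1673
→ [737, 1224, 1587, 1350, 1673]
Period 2:
Births: 1224 × 0.257 = 315  |  1587 × 0.218 = 346 → 661
20–39: 737 × 0.956 = 705
40–59: 1224 × 0.956 = 1170
60–79: 1587 × 0.951 = 1509
80+: 1350 × 0.945 + 1673 × 0.584 = 1276 + 977 = 2253
→ [661, 705, 1170, 1509, 2253]

661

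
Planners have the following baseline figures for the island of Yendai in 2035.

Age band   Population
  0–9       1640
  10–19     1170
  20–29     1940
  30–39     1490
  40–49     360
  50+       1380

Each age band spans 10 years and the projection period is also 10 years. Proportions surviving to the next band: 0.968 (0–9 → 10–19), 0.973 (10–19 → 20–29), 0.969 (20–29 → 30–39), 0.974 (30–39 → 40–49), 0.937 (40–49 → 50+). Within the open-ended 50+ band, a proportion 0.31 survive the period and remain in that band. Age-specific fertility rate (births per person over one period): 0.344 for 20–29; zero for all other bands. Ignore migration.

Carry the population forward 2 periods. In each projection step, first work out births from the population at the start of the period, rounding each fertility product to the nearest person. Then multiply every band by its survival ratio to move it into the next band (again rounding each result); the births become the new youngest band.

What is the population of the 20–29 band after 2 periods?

1545

(Bands numbered youngest = 1 to oldest = 6.)
Period 1:
Births: 1940 × 0.344 = 667
Band 2: 1640 × 0.968 = 1588
Band 3: 1170 × 0.973 = 1138
Band 4: 1940 × 0.969 = 1880
Band 5: 1490 × 0.974 = 1451
Band 6: 360 × 0.937 + 1380 × 0.31 = 337 + 428 = 765
Giving 667 / 1588 / 1138 / 1880 / 1451 / 765.
Period 2:
Births: 1138 × 0.344 = 391
Band 2: 667 × 0.968 = 646
Band 3: 1588 × 0.973 = 1545
Band 4: 1138 × 0.969 = 1103
Band 5: 1880 × 0.974 = 1831
Band 6: 1451 × 0.937 + 765 × 0.31 = 1360 + 237 = 1597
Giving 391 / 646 / 1545 / 1103 / 1831 / 1597.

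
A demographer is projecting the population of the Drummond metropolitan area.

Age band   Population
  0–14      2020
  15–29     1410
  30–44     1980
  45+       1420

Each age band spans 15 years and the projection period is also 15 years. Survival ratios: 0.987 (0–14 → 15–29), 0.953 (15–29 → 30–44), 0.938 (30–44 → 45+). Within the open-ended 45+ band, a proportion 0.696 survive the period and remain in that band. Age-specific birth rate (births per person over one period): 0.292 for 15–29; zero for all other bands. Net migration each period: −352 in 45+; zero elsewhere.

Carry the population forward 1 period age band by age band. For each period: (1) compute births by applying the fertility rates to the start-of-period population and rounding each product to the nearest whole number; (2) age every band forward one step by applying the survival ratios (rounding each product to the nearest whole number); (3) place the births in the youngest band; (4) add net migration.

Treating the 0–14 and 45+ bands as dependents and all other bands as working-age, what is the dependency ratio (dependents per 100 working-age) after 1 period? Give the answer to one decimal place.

87.0

[period 1]
Births: 1410 * 0.292 = 412
15–29: 2020 * 0.987 = 1994
30–44: 1410 * 0.953 = 1344
45+: 1980 * 0.938 + 1420 * 0.696 = 1857 + 988 = 2845
Net migration: 45+ − 352 → 2493
Giving 412 / 1994 / 1344 / 2493.
Dependents (band 0–14 + band 45+) = 412 + 2493 = 2905; working-age = 3338; ratio = 2905/3338 × 100 = 87.0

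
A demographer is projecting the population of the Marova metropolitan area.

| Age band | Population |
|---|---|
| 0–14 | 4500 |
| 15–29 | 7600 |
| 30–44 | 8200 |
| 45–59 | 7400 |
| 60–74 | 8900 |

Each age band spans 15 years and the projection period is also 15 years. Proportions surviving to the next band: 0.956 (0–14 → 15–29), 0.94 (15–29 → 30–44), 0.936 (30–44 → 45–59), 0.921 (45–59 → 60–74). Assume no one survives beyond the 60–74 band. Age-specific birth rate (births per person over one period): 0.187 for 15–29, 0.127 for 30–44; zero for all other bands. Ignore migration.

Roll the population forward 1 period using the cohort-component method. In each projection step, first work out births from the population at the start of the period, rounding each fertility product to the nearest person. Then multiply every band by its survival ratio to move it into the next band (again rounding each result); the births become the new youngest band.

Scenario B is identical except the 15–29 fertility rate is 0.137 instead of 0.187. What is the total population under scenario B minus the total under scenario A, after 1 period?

(Bands numbered youngest = 1 to oldest = 5.)
Period 1.
Births: 7600 × 0.187 = 1421, 8200 × 0.127 = 1041 → total 2462
Band 2: 4500 × 0.956 = 4302
Band 3: 7600 × 0.94 = 7144
Band 4: 8200 × 0.936 = 7675
Band 5: 7400 × 0.921 = 6815
→ [2462, 4302, 7144, 7675, 6815]
Scenario A total after 1 period: 28398
Scenario B projection —
Period 1.
Births: 7600 × 0.137 = 1041, 8200 × 0.127 = 1041 → total 2082
Band 2: 4500 × 0.956 = 4302
Band 3: 7600 × 0.94 = 7144
Band 4: 8200 × 0.936 = 7675
Band 5: 7400 × 0.921 = 6815
→ [2082, 4302, 7144, 7675, 6815]
Scenario B total after 1 period: 28018
Difference B − A = 28018 − 28398 = -380

-380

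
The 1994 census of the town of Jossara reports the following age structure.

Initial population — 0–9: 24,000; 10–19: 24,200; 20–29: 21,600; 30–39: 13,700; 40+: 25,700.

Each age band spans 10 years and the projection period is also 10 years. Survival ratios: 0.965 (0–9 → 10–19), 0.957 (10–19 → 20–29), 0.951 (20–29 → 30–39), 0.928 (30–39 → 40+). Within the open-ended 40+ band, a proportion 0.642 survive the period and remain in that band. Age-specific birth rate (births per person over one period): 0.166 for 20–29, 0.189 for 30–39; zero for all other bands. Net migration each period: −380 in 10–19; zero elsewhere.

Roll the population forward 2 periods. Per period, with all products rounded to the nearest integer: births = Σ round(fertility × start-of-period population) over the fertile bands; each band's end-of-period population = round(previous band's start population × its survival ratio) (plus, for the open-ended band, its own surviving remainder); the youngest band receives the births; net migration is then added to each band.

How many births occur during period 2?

(Groups numbered youngest = 1 to oldest = 5.)
Period 1:
Births: 21600 * 0.166 = 3586 ; 13700 * 0.189 = 2589 ⇒ total 6175
Group 2: 24000 * 0.965 = 23160
Group 3: 24200 * 0.957 = 23159
Group 4: 21600 * 0.951 = 20542
Group 5: 13700 * 0.928 + 25700 * 0.642 = 12714 + 16499 = 29213
Net migration: Group 2 − 380 → 22780
Population now: 0–9=6175, 10–19=22780, 20–29=23159, 30–39=20542, 40+=29213
Period 2:
Births: 23159 * 0.166 = 3844 ; 20542 * 0.189 = 3882 ⇒ total 7726
Group 2: 6175 * 0.965 = 5959
Group 3: 22780 * 0.957 = 21800
Group 4: 23159 * 0.951 = 22024
Group 5: 20542 * 0.928 + 29213 * 0.642 = 19063 + 18755 = 37818
Net migration: Group 2 − 380 → 5579
Population now: 0–9=7726, 10–19=5579, 20–29=21800, 30–39=22024, 40+=37818

7726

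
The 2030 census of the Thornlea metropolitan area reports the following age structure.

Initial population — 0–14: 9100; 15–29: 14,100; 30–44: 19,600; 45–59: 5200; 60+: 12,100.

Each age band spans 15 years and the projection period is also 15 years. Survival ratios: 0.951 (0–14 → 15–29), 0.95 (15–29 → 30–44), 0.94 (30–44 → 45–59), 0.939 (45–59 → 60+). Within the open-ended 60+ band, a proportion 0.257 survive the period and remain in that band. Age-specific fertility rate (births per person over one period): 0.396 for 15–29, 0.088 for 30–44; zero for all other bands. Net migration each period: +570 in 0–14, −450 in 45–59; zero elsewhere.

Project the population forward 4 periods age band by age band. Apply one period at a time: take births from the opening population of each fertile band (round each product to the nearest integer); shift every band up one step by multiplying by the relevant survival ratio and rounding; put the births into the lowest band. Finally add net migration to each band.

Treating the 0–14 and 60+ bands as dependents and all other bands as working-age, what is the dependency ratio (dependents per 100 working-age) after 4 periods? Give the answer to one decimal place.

94.6

Let band 1 be 0–14 through band 5 = 60+.
— Period 1 —
Births: 14100 * 0.396 = 5584  |  19600 * 0.088 = 1725 → 7309
Band 2: 9100 * 0.951 = 8654
Band 3: 14100 * 0.95 = 13395
Band 4: 19600 * 0.94 = 18424
Band 5: 5200 * 0.939 + 12100 * 0.257 = 4883 + 3110 = 7993
Net migration: Band 1 + 570 → 7879; Band 4 − 450 → 17974
Giving 7879 / 8654 / 13395 / 17974 / 7993.
— Period 2 —
Births: 8654 * 0.396 = 3427  |  13395 * 0.088 = 1179 → 4606
Band 2: 7879 * 0.951 = 7493
Band 3: 8654 * 0.95 = 8221
Band 4: 13395 * 0.94 = 12591
Band 5: 17974 * 0.939 + 7993 * 0.257 = 16878 + 2054 = 18932
Net migration: Band 1 + 570 → 5176; Band 4 − 450 → 12141
Giving 5176 / 7493 / 8221 / 12141 / 18932.
— Period 3 —
Births: 7493 * 0.396 = 2967  |  8221 * 0.088 = 723 → 3690
Band 2: 5176 * 0.951 = 4922
Band 3: 7493 * 0.95 = 7118
Band 4: 8221 * 0.94 = 7728
Band 5: 12141 * 0.939 + 18932 * 0.257 = 11400 + 4866 = 16266
Net migration: Band 1 + 570 → 4260; Band 4 − 450 → 7278
Giving 4260 / 4922 / 7118 / 7278 / 16266.
— Period 4 —
Births: 4922 * 0.396 = 1949  |  7118 * 0.088 = 626 → 2575
Band 2: 4260 * 0.951 = 4051
Band 3: 4922 * 0.95 = 4676
Band 4: 7118 * 0.94 = 6691
Band 5: 7278 * 0.939 + 16266 * 0.257 = 6834 + 4180 = 11014
Net migration: Band 1 + 570 → 3145; Band 4 − 450 → 6241
Giving 3145 / 4051 / 4676 / 6241 / 11014.
Dependents (band 0–14 + band 60+) = 3145 + 11014 = 14159; working-age = 14968; ratio = 14159/14968 × 100 = 94.6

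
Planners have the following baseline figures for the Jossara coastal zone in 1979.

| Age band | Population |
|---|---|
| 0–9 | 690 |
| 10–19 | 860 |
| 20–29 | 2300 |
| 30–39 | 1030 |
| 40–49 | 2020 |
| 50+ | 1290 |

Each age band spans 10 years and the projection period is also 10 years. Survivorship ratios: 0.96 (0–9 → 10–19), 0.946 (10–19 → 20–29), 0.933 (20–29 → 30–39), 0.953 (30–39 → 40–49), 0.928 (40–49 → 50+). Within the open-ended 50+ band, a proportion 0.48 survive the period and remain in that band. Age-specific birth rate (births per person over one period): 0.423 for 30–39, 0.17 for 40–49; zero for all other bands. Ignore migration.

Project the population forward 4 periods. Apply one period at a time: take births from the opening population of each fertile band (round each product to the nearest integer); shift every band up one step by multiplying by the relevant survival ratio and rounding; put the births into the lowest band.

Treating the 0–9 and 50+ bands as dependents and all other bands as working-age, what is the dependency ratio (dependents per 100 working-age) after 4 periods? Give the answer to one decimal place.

After projecting period 1:
Births: 1030 × 0.423 = 436, 2020 × 0.17 = 343 ⇒ total 779
10–19: 690 × 0.96 = 662
20–29: 860 × 0.946 = 814
30–39: 2300 × 0.933 = 2146
40–49: 1030 × 0.953 = 982
50+: 2020 × 0.928 + 1290 × 0.48 = 1875 + 619 = 2494
Giving 779 / 662 / 814 / 2146 / 982 / 2494.
After projecting period 2:
Births: 2146 × 0.423 = 908, 982 × 0.17 = 167 ⇒ total 1075
10–19: 779 × 0.96 = 748
20–29: 662 × 0.946 = 626
30–39: 814 × 0.933 = 759
40–49: 2146 × 0.953 = 2045
50+: 982 × 0.928 + 2494 × 0.48 = 911 + 1197 = 2108
Giving 1075 / 748 / 626 / 759 / 2045 / 2108.
After projecting period 3:
Births: 759 × 0.423 = 321, 2045 × 0.17 = 348 ⇒ total 669
10–19: 1075 × 0.96 = 1032
20–29: 748 × 0.946 = 708
30–39: 626 × 0.933 = 584
40–49: 759 × 0.953 = 723
50+: 2045 × 0.928 + 2108 × 0.48 = 1898 + 1012 = 2910
Giving 669 / 1032 / 708 / 584 / 723 / 2910.
After projecting period 4:
Births: 584 × 0.423 = 247, 723 × 0.17 = 123 ⇒ total 370
10–19: 669 × 0.96 = 642
20–29: 1032 × 0.946 = 976
30–39: 708 × 0.933 = 661
40–49: 584 × 0.953 = 557
50+: 723 × 0.928 + 2910 × 0.48 = 671 + 1397 = 2068
Giving 370 / 642 / 976 / 661 / 557 / 2068.
Dependents (band 0–9 + band 50+) = 370 + 2068 = 2438; working-age = 2836; ratio = 2438/2836 × 100 = 86.0

86.0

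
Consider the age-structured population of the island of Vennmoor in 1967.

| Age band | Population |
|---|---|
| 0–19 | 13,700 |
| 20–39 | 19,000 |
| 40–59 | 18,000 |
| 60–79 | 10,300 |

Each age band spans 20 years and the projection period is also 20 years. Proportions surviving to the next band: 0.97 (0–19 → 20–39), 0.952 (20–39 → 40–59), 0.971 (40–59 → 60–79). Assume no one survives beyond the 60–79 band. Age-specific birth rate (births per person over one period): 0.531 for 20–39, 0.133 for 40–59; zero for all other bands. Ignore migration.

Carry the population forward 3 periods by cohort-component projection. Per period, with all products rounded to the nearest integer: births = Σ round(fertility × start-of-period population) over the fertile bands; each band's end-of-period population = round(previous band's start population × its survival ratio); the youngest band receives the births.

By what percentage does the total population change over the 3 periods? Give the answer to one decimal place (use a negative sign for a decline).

-32.6

— Period 1 —
Births: 19000 × 0.531 = 10089 ; 18000 × 0.133 = 2394 ⇒ total 12483
20–39: 13700 × 0.97 = 13289
40–59: 19000 × 0.952 = 18088
60–79: 18000 × 0.971 = 17478
End of period: [12483, 13289, 18088, 17478]
— Period 2 —
Births: 13289 × 0.531 = 7056 ; 18088 × 0.133 = 2406 ⇒ total 9462
20–39: 12483 × 0.97 = 12109
40–59: 13289 × 0.952 = 12651
60–79: 18088 × 0.971 = 17563
End of period: [9462, 12109, 12651, 17563]
— Period 3 —
Births: 12109 × 0.531 = 6430 ; 12651 × 0.133 = 1683 ⇒ total 8113
20–39: 9462 × 0.97 = 9178
40–59: 12109 × 0.952 = 11528
60–79: 12651 × 0.971 = 12284
End of period: [8113, 9178, 11528, 12284]
Total: 61000 → 41103; change = -19897; percentage change = -32.6%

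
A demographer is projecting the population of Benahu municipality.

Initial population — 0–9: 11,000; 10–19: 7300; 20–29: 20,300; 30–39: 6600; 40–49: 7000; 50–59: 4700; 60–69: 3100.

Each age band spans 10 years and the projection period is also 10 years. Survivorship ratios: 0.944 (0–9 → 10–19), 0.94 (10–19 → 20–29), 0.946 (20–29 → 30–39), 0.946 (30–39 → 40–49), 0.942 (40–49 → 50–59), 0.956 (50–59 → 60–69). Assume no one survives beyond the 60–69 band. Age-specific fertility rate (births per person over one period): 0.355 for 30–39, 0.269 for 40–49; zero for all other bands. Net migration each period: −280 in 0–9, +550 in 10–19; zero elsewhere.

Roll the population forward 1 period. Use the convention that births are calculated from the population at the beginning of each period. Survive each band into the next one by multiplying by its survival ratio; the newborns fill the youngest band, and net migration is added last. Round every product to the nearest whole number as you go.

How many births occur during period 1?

Period 1:
Births: 6600 * 0.355 = 2343 ; 7000 * 0.269 = 1883 → total 4226
10–19: 11000 * 0.944 = 10384
20–29: 7300 * 0.94 = 6862
30–39: 20300 * 0.946 = 19204
40–49: 6600 * 0.946 = 6244
50–59: 7000 * 0.942 = 6594
60–69: 4700 * 0.956 = 4493
Net migration: 0–9 − 280 → 3946; 10–19 + 550 → 10934
Giving 3946 / 10934 / 6862 / 19204 / 6244 / 6594 / 4493.

4226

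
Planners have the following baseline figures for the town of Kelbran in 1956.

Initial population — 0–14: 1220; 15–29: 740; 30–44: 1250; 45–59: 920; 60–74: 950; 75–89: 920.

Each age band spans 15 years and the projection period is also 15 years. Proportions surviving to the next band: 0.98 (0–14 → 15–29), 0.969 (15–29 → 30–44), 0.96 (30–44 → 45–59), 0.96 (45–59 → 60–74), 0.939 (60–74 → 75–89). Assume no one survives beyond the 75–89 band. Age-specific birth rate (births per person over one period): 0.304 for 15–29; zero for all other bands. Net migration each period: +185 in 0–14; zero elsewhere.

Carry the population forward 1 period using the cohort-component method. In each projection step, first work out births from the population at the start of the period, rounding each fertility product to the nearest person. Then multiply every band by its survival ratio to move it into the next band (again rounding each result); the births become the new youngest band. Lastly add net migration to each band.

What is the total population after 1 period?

— Period 1 —
Births: 740 × 0.304 = 225
15–29: 1220 × 0.98 = 1196
30–44: 740 × 0.969 = 717
45–59: 1250 × 0.96 = 1200
60–74: 920 × 0.96 = 883
75–89: 950 × 0.939 = 892
Net migration: 0–14 + 185 → 410
→ [410, 1196, 717, 1200, 883, 892]
Total after period 1: 410 + 1196 + 717 + 1200 + 883 + 892 = 5298

5298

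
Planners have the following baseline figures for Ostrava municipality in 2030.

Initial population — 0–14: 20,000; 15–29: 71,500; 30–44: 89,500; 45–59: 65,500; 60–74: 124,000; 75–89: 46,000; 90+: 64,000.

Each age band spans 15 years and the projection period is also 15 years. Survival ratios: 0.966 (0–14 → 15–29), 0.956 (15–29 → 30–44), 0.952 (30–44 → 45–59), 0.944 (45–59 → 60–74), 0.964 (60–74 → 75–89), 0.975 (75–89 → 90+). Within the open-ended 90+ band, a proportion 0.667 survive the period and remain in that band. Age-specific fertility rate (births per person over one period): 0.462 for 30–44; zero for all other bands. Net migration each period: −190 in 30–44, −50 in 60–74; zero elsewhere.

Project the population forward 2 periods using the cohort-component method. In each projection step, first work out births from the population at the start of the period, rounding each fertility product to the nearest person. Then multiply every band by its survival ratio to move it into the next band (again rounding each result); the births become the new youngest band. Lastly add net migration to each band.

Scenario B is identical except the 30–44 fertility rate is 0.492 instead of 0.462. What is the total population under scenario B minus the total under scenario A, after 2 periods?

Period 1:
Births: 89500 × 0.462 = 41349
15–29: 20000 × 0.966 = 19320
30–44: 71500 × 0.956 = 68354
45–59: 89500 × 0.952 = 85204
60–74: 65500 × 0.944 = 61832
75–89: 124000 × 0.964 = 119536
90+: 46000 × 0.975 + 64000 × 0.667 = 44850 + 42688 = 87538
Net migration: 30–44 − 190 → 68164; 60–74 − 50 → 61782
→ [41349, 19320, 68164, 85204, 61782, 119536, 87538]
Period 2:
Births: 68164 × 0.462 = 31492
15–29: 41349 × 0.966 = 39943
30–44: 19320 × 0.956 = 18470
45–59: 68164 × 0.952 = 64892
60–74: 85204 × 0.944 = 80433
75–89: 61782 × 0.964 = 59558
90+: 119536 × 0.975 + 87538 × 0.667 = 116548 + 58388 = 174936
Net migration: 30–44 − 190 → 18280; 60–74 − 50 → 80383
→ [31492, 39943, 18280, 64892, 80383, 59558, 174936]
Scenario A total after 2 periods: 469484
Scenario B projection —
Period 1:
Births: 89500 × 0.492 = 44034
15–29: 20000 × 0.966 = 19320
30–44: 71500 × 0.956 = 68354
45–59: 89500 × 0.952 = 85204
60–74: 65500 × 0.944 = 61832
75–89: 124000 × 0.964 = 119536
90+: 46000 × 0.975 + 64000 × 0.667 = 44850 + 42688 = 87538
Net migration: 30–44 − 190 → 68164; 60–74 − 50 → 61782
→ [44034, 19320, 68164, 85204, 61782, 119536, 87538]
Period 2:
Births: 68164 × 0.492 = 33537
15–29: 44034 × 0.966 = 42537
30–44: 19320 × 0.956 = 18470
45–59: 68164 × 0.952 = 64892
60–74: 85204 × 0.944 = 80433
75–89: 61782 × 0.964 = 59558
90+: 119536 × 0.975 + 87538 × 0.667 = 116548 + 58388 = 174936
Net migration: 30–44 − 190 → 18280; 60–74 − 50 → 80383
→ [33537, 42537, 18280, 64892, 80383, 59558, 174936]
Scenario B total after 2 periods: 474123
Difference B − A = 474123 − 469484 = 4639

4639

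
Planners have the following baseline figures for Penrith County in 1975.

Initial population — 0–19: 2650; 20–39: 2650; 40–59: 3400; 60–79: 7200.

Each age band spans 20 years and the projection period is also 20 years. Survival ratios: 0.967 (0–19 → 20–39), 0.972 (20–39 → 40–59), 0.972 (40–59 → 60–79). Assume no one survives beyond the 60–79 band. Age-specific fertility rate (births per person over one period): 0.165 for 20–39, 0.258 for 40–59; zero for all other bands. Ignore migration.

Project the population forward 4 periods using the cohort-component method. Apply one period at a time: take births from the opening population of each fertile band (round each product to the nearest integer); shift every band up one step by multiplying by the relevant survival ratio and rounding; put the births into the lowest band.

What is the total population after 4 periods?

3541

— Period 1 —
Births: 2650 × 0.165 = 437 ; 3400 × 0.258 = 877 — total 1314
20–39: 2650 × 0.967 = 2563
40–59: 2650 × 0.972 = 2576
60–79: 3400 × 0.972 = 3305
End of period: [1314, 2563, 2576, 3305]
— Period 2 —
Births: 2563 × 0.165 = 423 ; 2576 × 0.258 = 665 — total 1088
20–39: 1314 × 0.967 = 1271
40–59: 2563 × 0.972 = 2491
60–79: 2576 × 0.972 = 2504
End of period: [1088, 1271, 2491, 2504]
— Period 3 —
Births: 1271 × 0.165 = 210 ; 2491 × 0.258 = 643 — total 853
20–39: 1088 × 0.967 = 1052
40–59: 1271 × 0.972 = 1235
60–79: 2491 × 0.972 = 2421
End of period: [853, 1052, 1235, 2421]
— Period 4 —
Births: 1052 × 0.165 = 174 ; 1235 × 0.258 = 319 — total 493
20–39: 853 × 0.967 = 825
40–59: 1052 × 0.972 = 1023
60–79: 1235 × 0.972 = 1200
End of period: [493, 825, 1023, 1200]
Total after period 4: 493 + 825 + 1023 + 1200 = 3541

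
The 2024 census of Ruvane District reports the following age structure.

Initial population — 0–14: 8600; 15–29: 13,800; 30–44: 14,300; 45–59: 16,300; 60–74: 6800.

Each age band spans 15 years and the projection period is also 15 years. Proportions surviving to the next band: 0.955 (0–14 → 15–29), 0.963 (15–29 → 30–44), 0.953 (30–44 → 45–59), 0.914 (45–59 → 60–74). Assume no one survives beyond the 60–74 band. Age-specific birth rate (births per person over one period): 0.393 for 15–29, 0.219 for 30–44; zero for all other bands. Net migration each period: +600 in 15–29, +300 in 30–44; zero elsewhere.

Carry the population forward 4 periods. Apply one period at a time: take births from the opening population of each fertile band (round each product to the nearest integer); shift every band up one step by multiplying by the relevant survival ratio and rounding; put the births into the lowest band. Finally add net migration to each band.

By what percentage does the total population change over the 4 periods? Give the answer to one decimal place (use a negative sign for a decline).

— Period 1 —
Births: 13800 × 0.393 = 5423  |  14300 × 0.219 = 3132 — total 8555
15–29: 8600 × 0.955 = 8213
30–44: 13800 × 0.963 = 13289
45–59: 14300 × 0.953 = 13628
60–74: 16300 × 0.914 = 14898
Net migration: 15–29 + 600 → 8813; 30–44 + 300 → 13589
→ [8555, 8813, 13589, 13628, 14898]
— Period 2 —
Births: 8813 × 0.393 = 3464  |  13589 × 0.219 = 2976 — total 6440
15–29: 8555 × 0.955 = 8170
30–44: 8813 × 0.963 = 8487
45–59: 13589 × 0.953 = 12950
60–74: 13628 × 0.914 = 12456
Net migration: 15–29 + 600 → 8770; 30–44 + 300 → 8787
→ [6440, 8770, 8787, 12950, 12456]
— Period 3 —
Births: 8770 × 0.393 = 3447  |  8787 × 0.219 = 1924 — total 5371
15–29: 6440 × 0.955 = 6150
30–44: 8770 × 0.963 = 8446
45–59: 8787 × 0.953 = 8374
60–74: 12950 × 0.914 = 11836
Net migration: 15–29 + 600 → 6750; 30–44 + 300 → 8746
→ [5371, 6750, 8746, 8374, 11836]
— Period 4 —
Births: 6750 × 0.393 = 2653  |  8746 × 0.219 = 1915 — total 4568
15–29: 5371 × 0.955 = 5129
30–44: 6750 × 0.963 = 6500
45–59: 8746 × 0.953 = 8335
60–74: 8374 × 0.914 = 7654
Net migration: 15–29 + 600 → 5729; 30–44 + 300 → 6800
→ [4568, 5729, 6800, 8335, 7654]
Total: 59800 → 33086; change = -26714; percentage change = -44.7%

-44.7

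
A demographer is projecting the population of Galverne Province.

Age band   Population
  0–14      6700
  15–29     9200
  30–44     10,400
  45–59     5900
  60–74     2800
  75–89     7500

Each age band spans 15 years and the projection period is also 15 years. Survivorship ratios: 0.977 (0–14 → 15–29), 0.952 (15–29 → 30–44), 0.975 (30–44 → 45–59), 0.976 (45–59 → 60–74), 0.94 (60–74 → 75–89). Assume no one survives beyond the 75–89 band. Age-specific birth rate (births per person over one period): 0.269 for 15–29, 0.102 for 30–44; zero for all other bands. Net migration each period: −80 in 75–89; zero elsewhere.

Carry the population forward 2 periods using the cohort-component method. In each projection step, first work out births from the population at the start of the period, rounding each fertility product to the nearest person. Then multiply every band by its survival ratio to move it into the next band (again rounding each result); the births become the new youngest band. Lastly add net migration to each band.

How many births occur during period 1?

3536

Period 1:
Births: 9200 × 0.269 = 2475 ; 10400 × 0.102 = 1061 → 3536
15–29: 6700 × 0.977 = 6546
30–44: 9200 × 0.952 = 8758
45–59: 10400 × 0.975 = 10140
60–74: 5900 × 0.976 = 5758
75–89: 2800 × 0.94 = 2632
Net migration: 75–89 − 80 → 2552
→ [3536, 6546, 8758, 10140, 5758, 2552]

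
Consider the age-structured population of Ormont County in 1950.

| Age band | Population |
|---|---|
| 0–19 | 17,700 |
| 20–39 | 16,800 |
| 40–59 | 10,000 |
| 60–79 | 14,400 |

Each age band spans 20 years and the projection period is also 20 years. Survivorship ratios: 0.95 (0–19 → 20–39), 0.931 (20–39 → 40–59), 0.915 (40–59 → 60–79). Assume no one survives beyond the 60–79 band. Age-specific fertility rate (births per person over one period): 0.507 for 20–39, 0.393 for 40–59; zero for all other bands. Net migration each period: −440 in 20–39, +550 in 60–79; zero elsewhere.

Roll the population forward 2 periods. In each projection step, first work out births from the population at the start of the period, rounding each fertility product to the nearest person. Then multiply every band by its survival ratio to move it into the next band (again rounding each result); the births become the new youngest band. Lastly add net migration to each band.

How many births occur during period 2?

Numbering the groups 1..4 from youngest to oldest:
[period 1]
Births: 16800 × 0.507 = 8518 ; 10000 × 0.393 = 3930 → 12448
Group 2: 17700 × 0.95 = 16815
Group 3: 16800 × 0.931 = 15641
Group 4: 10000 × 0.915 = 9150
Net migration: Group 2 − 440 → 16375; Group 4 + 550 → 9700
End of period: [12448, 16375, 15641, 9700]
[period 2]
Births: 16375 × 0.507 = 8302 ; 15641 × 0.393 = 6147 → 14449
Group 2: 12448 × 0.95 = 11826
Group 3: 16375 × 0.931 = 15245
Group 4: 15641 × 0.915 = 14312
Net migration: Group 2 − 440 → 11386; Group 4 + 550 → 14862
End of period: [14449, 11386, 15245, 14862]

14449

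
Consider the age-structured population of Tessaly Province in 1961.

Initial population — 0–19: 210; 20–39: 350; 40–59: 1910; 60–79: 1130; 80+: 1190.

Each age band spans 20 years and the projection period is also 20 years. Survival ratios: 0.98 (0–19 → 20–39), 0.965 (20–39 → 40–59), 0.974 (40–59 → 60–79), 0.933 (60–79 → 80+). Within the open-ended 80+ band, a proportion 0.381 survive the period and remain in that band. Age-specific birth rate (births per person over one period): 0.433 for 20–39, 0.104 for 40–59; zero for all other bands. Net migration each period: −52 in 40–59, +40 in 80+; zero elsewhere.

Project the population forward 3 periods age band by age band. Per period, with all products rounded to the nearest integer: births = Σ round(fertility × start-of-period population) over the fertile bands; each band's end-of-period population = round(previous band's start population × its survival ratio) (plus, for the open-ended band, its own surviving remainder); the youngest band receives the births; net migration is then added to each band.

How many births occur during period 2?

119

(Groups numbered youngest = 1 to oldest = 5.)
Period 1.
Births: 350 * 0.433 = 152, 1910 * 0.104 = 199 → 351
Group 2: 210 * 0.98 = 206
Group 3: 350 * 0.965 = 338
Group 4: 1910 * 0.974 = 1860
Group 5: 1130 * 0.933 + 1190 * 0.381 = 1054 + 453 = 1507
Net migration: Group 3 − 52 → 286; Group 5 + 40 → 1547
Giving 351 / 206 / 286 / 1860 / 1547.
Period 2.
Births: 206 * 0.433 = 89, 286 * 0.104 = 30 → 119
Group 2: 351 * 0.98 = 344
Group 3: 206 * 0.965 = 199
Group 4: 286 * 0.974 = 279
Group 5: 1860 * 0.933 + 1547 * 0.381 = 1735 + 589 = 2324
Net migration: Group 3 − 52 → 147; Group 5 + 40 → 2364
Giving 119 / 344 / 147 / 279 / 2364.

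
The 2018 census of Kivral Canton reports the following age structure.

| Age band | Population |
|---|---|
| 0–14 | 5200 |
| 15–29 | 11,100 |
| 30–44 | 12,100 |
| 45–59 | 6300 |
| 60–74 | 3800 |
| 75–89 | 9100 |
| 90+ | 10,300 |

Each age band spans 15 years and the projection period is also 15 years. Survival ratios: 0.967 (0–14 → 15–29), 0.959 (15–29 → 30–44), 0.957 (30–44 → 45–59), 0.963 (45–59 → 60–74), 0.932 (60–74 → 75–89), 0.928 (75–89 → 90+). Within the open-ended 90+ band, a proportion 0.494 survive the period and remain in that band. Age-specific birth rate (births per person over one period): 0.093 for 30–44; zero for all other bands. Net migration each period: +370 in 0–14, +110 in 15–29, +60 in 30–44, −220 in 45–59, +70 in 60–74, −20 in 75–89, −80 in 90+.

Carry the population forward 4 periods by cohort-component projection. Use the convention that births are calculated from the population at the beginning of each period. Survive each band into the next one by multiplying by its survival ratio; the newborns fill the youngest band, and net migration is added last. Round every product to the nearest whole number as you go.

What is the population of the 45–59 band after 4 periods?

Let group 1 be 0–14 through group 7 = 90+.
After projecting period 1:
Births: 12100 × 0.093 = 1125
Group 2: 5200 × 0.967 = 5028
Group 3: 11100 × 0.959 = 10645
Group 4: 12100 × 0.957 = 11580
Group 5: 6300 × 0.963 = 6067
Group 6: 3800 × 0.932 = 3542
Group 7: 9100 × 0.928 + 10300 × 0.494 = 8445 + 5088 = 13533
Net migration: Group 1 + 370 → 1495; Group 2 + 110 → 5138; Group 3 + 60 → 10705; Group 4 − 220 → 11360; Group 5 + 70 → 6137; Group 6 − 20 → 3522; Group 7 − 80 → 13453
Population now: 0–14=1495, 15–29=5138, 30–44=10705, 45–59=11360, 60–74=6137, 75–89=3522, 90+=13453
After projecting period 2:
Births: 10705 × 0.093 = 996
Group 2: 1495 × 0.967 = 1446
Group 3: 5138 × 0.959 = 4927
Group 4: 10705 × 0.957 = 10245
Group 5: 11360 × 0.963 = 10940
Group 6: 6137 × 0.932 = 5720
Group 7: 3522 × 0.928 + 13453 × 0.494 = 3268 + 6646 = 9914
Net migration: Group 1 + 370 → 1366; Group 2 + 110 → 1556; Group 3 + 60 → 4987; Group 4 − 220 → 10025; Group 5 + 70 → 11010; Group 6 − 20 → 5700; Group 7 − 80 → 9834
Population now: 0–14=1366, 15–29=1556, 30–44=4987, 45–59=10025, 60–74=11010, 75–89=5700, 90+=9834
After projecting period 3:
Births: 4987 × 0.093 = 464
Group 2: 1366 × 0.967 = 1321
Group 3: 1556 × 0.959 = 1492
Group 4: 4987 × 0.957 = 4773
Group 5: 10025 × 0.963 = 9654
Group 6: 11010 × 0.932 = 10261
Group 7: 5700 × 0.928 + 9834 × 0.494 = 5290 + 4858 = 10148
Net migration: Group 1 + 370 → 834; Group 2 + 110 → 1431; Group 3 + 60 → 1552; Group 4 − 220 → 4553; Group 5 + 70 → 9724; Group 6 − 20 → 10241; Group 7 − 80 → 10068
Population now: 0–14=834, 15–29=1431, 30–44=1552, 45–59=4553, 60–74=9724, 75–89=10241, 90+=10068
After projecting period 4:
Births: 1552 × 0.093 = 144
Group 2: 834 × 0.967 = 806
Group 3: 1431 × 0.959 = 1372
Group 4: 1552 × 0.957 = 1485
Group 5: 4553 × 0.963 = 4385
Group 6: 9724 × 0.932 = 9063
Group 7: 10241 × 0.928 + 10068 × 0.494 = 9504 + 4974 = 14478
Net migration: Group 1 + 370 → 514; Group 2 + 110 → 916; Group 3 + 60 → 1432; Group 4 − 220 → 1265; Group 5 + 70 → 4455; Group 6 − 20 → 9043; Group 7 − 80 → 14398
Population now: 0–14=514, 15–29=916, 30–44=1432, 45–59=1265, 60–74=4455, 75–89=9043, 90+=14398

1265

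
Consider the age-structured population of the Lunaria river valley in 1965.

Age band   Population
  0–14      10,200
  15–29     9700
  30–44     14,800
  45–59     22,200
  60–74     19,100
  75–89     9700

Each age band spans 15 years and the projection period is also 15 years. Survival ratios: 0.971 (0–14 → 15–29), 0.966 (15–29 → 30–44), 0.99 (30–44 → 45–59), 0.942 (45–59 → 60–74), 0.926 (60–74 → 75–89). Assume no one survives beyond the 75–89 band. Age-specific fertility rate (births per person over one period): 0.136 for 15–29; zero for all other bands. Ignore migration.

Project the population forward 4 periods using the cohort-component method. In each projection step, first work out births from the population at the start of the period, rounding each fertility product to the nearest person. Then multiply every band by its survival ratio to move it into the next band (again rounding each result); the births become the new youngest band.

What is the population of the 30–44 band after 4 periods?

1264

Call the bands 1 to 6, youngest first.
Period 1.
Births: 9700 × 0.136 = 1319
Band 2: 10200 × 0.971 = 9904
Band 3: 9700 × 0.966 = 9370
Band 4: 14800 × 0.99 = 14652
Band 5: 22200 × 0.942 = 20912
Band 6: 19100 × 0.926 = 17687
Population now: 0–14=1319, 15–29=9904, 30–44=9370, 45–59=14652, 60–74=20912, 75–89=17687
Period 2.
Births: 9904 × 0.136 = 1347
Band 2: 1319 × 0.971 = 1281
Band 3: 9904 × 0.966 = 9567
Band 4: 9370 × 0.99 = 9276
Band 5: 14652 × 0.942 = 13802
Band 6: 20912 × 0.926 = 19365
Population now: 0–14=1347, 15–29=1281, 30–44=9567, 45–59=9276, 60–74=13802, 75–89=19365
Period 3.
Births: 1281 × 0.136 = 174
Band 2: 1347 × 0.971 = 1308
Band 3: 1281 × 0.966 = 1237
Band 4: 9567 × 0.99 = 9471
Band 5: 9276 × 0.942 = 8738
Band 6: 13802 × 0.926 = 12781
Population now: 0–14=174, 15–29=1308, 30–44=1237, 45–59=9471, 60–74=8738, 75–89=12781
Period 4.
Births: 1308 × 0.136 = 178
Band 2: 174 × 0.971 = 169
Band 3: 1308 × 0.966 = 1264
Band 4: 1237 × 0.99 = 1225
Band 5: 9471 × 0.942 = 8922
Band 6: 8738 × 0.926 = 8091
Population now: 0–14=178, 15–29=169, 30–44=1264, 45–59=1225, 60–74=8922, 75–89=8091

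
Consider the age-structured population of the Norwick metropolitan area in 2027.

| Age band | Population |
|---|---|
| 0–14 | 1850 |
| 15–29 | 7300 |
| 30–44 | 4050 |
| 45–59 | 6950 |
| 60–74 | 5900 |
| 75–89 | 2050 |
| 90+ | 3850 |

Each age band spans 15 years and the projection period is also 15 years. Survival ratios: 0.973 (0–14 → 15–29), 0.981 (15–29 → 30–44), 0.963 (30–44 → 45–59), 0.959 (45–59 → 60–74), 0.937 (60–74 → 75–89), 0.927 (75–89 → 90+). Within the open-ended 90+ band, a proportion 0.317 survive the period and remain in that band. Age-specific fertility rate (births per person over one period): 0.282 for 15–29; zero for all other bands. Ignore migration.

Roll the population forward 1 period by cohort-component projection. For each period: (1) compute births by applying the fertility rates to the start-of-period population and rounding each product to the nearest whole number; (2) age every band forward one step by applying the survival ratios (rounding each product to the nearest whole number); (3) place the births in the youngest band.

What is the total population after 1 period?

30233

Numbering the groups 1..7 from youngest to oldest:
[period 1]
Births: 7300 × 0.282 = 2059
Group 2: 1850 × 0.973 = 1800
Group 3: 7300 × 0.981 = 7161
Group 4: 4050 × 0.963 = 3900
Group 5: 6950 × 0.959 = 6665
Group 6: 5900 × 0.937 = 5528
Group 7: 2050 × 0.927 + 3850 × 0.317 = 1900 + 1220 = 3120
Population now: 0–14=2059, 15–29=1800, 30–44=7161, 45–59=3900, 60–74=6665, 75–89=5528, 90+=3120
Total after period 1: 2059 + 1800 + 7161 + 3900 + 6665 + 5528 + 3120 = 30233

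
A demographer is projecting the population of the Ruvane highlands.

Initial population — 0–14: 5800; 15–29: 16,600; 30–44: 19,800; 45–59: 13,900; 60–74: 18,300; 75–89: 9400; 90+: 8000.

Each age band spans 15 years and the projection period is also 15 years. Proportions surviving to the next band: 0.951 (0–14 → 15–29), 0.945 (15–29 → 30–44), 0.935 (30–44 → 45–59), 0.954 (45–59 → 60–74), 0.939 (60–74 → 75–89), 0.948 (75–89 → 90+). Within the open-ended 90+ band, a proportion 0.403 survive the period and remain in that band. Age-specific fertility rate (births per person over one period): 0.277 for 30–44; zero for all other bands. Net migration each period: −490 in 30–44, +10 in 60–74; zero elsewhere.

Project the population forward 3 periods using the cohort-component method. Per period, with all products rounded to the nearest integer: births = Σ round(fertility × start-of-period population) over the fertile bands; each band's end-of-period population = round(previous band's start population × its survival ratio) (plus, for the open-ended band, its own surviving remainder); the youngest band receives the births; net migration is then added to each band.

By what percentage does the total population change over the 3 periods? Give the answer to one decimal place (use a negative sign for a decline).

-29.5

[period 1]
Births: 19800 × 0.277 = 5485
15–29: 5800 × 0.951 = 5516
30–44: 16600 × 0.945 = 15687
45–59: 19800 × 0.935 = 18513
60–74: 13900 × 0.954 = 13261
75–89: 18300 × 0.939 = 17184
90+: 9400 × 0.948 + 8000 × 0.403 = 8911 + 3224 = 12135
Net migration: 30–44 − 490 → 15197; 60–74 + 10 → 13271
Giving 5485 / 5516 / 15197 / 18513 / 13271 / 17184 / 12135.
[period 2]
Births: 15197 × 0.277 = 4210
15–29: 5485 × 0.951 = 5216
30–44: 5516 × 0.945 = 5213
45–59: 15197 × 0.935 = 14209
60–74: 18513 × 0.954 = 17661
75–89: 13271 × 0.939 = 12461
90+: 17184 × 0.948 + 12135 × 0.403 = 16290 + 4890 = 21180
Net migration: 30–44 − 490 → 4723; 60–74 + 10 → 17671
Giving 4210 / 5216 / 4723 / 14209 / 17671 / 12461 / 21180.
[period 3]
Births: 4723 × 0.277 = 1308
15–29: 4210 × 0.951 = 4004
30–44: 5216 × 0.945 = 4929
45–59: 4723 × 0.935 = 4416
60–74: 14209 × 0.954 = 13555
75–89: 17671 × 0.939 = 16593
90+: 12461 × 0.948 + 21180 × 0.403 = 11813 + 8536 = 20349
Net migration: 30–44 − 490 → 4439; 60–74 + 10 → 13565
Giving 1308 / 4004 / 4439 / 4416 / 13565 / 16593 / 20349.
Total: 91800 → 64674; change = -27126; percentage change = -29.5%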